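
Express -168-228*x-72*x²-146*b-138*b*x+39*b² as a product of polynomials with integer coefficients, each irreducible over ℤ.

(13*b+6*x+12)*(3*b-12*x-14)

Group: 3*b*(13*b+6*x+12) + (-12*x-14)*(13*b+6*x+12); both groups contain (13*b+6*x+12).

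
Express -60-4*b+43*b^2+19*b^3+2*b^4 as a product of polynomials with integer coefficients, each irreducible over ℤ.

By the rational root theorem, b = -5/2 is a root, giving the factor (2*b+5) and quotient b^3+7*b^2+4*b-12.
Next, b = 1 is a root, so (b-1) divides it; the quotient is b^2+8*b+12.
The remaining quadratic factors as (b+6)(b+2).

(2*b+5)*(b+2)*(b+6)*(b-1)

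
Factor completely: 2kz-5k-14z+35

(2z-5)(k-7)

Group as (2kz-5k) + (-14z+35) = k(2z-5) - 7(2z-5).
Both groups share the factor (2z-5).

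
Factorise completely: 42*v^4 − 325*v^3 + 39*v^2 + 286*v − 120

Trying the rational-root candidates, v = 2/3 is a root, so (3*v − 2) is a factor; dividing leaves 14*v^3 − 99*v^2 − 53*v + 60.
Next, v = −1 is a root, giving the factor (v + 1) and quotient 14*v^2 − 113*v + 60.
The remaining quadratic factors as (2*v − 15)(7*v − 4).

(2*v − 15)*(3*v − 2)*(7*v − 4)*(v + 1)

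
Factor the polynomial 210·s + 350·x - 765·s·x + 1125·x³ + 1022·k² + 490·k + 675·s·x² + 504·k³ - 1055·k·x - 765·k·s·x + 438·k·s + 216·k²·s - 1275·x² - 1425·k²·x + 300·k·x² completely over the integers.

(7·k + 3·s + 5·x)·(8·k - 15·x + 10)·(9·k - 15·x + 7)

Group: 8·k·(63·k² + 27·k·s - 60·k·x + 49·k - 45·s·x + 21·s - 75·x² + 35·x) + (-15·x + 10)·(63·k² + 27·k·s - 60·k·x + 49·k - 45·s·x + 21·s - 75·x² + 35·x); both groups contain (63·k² + 27·k·s - 60·k·x + 49·k - 45·s·x + 21·s - 75·x² + 35·x), so (8·k - 15·x + 10) is a factor with cofactor 63·k² + 27·k·s - 60·k·x + 49·k - 45·s·x + 21·s - 75·x² + 35·x.
The cofactor groups again: 63·k² + 27·k·s - 60·k·x + 49·k - 45·s·x + 21·s - 75·x² + 35·x = 7·k·(9·k - 15·x + 7) + (3·s + 5·x)·(9·k - 15·x + 7); both groups contain (9·k - 15·x + 7), giving (7·k + 3·s + 5·x)·(9·k - 15·x + 7).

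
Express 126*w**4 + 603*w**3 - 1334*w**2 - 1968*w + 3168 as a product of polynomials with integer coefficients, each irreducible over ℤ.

(3*w - 4)*(6*w + 11)*(7*w - 12)*(w + 6)

By the rational root theorem, w = -6 is a root, giving the factor (w + 6) and quotient 126*w**3 - 153*w**2 - 416*w + 528.
Then w = 4/3 is a root, so (3*w - 4) divides it; the quotient is 42*w**2 + 5*w - 132.
The remaining quadratic factors as (6*w + 11)(7*w - 12).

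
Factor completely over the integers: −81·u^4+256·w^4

Difference of squares twice: with A = 4·w and B = 3·u, A⁴ − B⁴ = (A² − B²)(A² + B²), and A² − B² factors again.

(4·w−3·u)·(4·w+3·u)·(16·w^2+9·u^2)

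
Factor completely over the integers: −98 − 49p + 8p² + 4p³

(2p + 7)(2p − 7)(p + 2)

By the rational root theorem, p = 7/2 is a root, so (2p − 7) is a factor; dividing leaves 2p² + 11p + 14.
The remaining quadratic factors as (p + 2)(2p + 7).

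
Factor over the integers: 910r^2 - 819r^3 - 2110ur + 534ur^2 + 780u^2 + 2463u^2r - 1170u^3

Group: 15u(-78u^2 + 211ur - 91r^2) + (9r - 10)(-78u^2 + 211ur - 91r^2); both groups contain (-78u^2 + 211ur - 91r^2), so (15u + 9r - 10) is a factor with cofactor -78u^2 + 211ur - 91r^2.
The cofactor groups again: -78u^2 + 211ur - 91r^2 = -6u(13u - 7r) + 13r(13u - 7r); both groups contain (13u - 7r), giving -(6u - 13r)(13u - 7r).

-(6u - 13r)(13u - 7r)(15u + 9r - 10)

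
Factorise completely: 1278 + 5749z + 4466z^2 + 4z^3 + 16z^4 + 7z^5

(7z + 2)(z + 1)(z + 9)(z^2 - 8z + 71)

By the rational root theorem, z = -1 is a root, so (z + 1) divides it; the quotient is 7z^4 + 9z^3 - 5z^2 + 4471z + 1278.
Continuing, z = -2/7 is a root, giving the factor (7z + 2) and quotient z^3 + z^2 - z + 639.
Then z = -9 is a root, giving the factor (z + 9) and quotient z^2 - 8z + 71.
The quadratic z^2 - 8z + 71 has discriminant -220 < 0 and is irreducible over ℤ.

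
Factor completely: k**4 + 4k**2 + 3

(k**2 + 1)(k**2 + 3)

Substitute u = k**2 to get a quadratic in u, then factor.
k**2 + 3 is irreducible over ℤ (always positive, so no real roots).
k**2 + 1 is irreducible over ℤ (sum of squares).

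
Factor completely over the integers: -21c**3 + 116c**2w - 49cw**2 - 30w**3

Group: 3c(-7c**2 + 41cw - 30w**2) + w(-7c**2 + 41cw - 30w**2); both groups contain (-7c**2 + 41cw - 30w**2), so (3c + w) is a factor with cofactor -7c**2 + 41cw - 30w**2.
The cofactor groups again: -7c**2 + 41cw - 30w**2 = -7c(c - 5w) + 6w(c - 5w); both groups contain (c - 5w), giving -(7c - 6w)(c - 5w).

-(3c + w)(7c - 6w)(c - 5w)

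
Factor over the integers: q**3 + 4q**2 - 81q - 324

Among the possible rational roots, q = -4 is a root, so (q + 4) divides it; the quotient is q**2 - 81.
The remaining quadratic factors as (q - 9)(q + 9).

(q + 4)(q + 9)(q - 9)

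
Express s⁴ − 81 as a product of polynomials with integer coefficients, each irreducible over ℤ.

Write as (s²)² − (9)², then factor s² − 9 once more.

(s + 3)(s − 3)(s² + 9)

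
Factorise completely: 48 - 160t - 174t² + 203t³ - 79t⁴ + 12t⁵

(3t + 2)(4t - 1)(t - 3)(t² - 4t + 8)

Trying the rational-root candidates, t = 3 is a root, so (t - 3) is a factor; dividing leaves 12t⁴ - 43t³ + 74t² + 48t - 16.
Continuing, t = -2/3 is a root, so (3t + 2) divides it; the quotient is 4t³ - 17t² + 36t - 8.
Then t = 1/4 is a root, giving the factor (4t - 1) and quotient t² - 4t + 8.
The quadratic t² - 4t + 8 has discriminant -16 < 0 and is irreducible over ℤ.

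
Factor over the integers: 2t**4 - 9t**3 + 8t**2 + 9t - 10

(2t - 5)(t + 1)(t - 1)(t - 2)

Among the possible rational roots, t = -1 is a root, giving the factor (t + 1) and quotient 2t**3 - 11t**2 + 19t - 10.
Then t = 5/2 is a root, giving the factor (2t - 5) and quotient t**2 - 3t + 2.
The remaining quadratic factors as (t - 1)(t - 2).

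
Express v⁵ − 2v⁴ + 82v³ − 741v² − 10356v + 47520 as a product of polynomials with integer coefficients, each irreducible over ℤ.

Trying the rational-root candidates, v = −8 is a root, so (v + 8) divides it; the quotient is v⁴ − 10v³ + 162v² − 2037v + 5940.
Next, v = 4 is a root, giving the factor (v − 4) and quotient v³ − 6v² + 138v − 1485.
Continuing, v = 9 is a root, so (v − 9) divides it; the quotient is v² + 3v + 165.
The quadratic v² + 3v + 165 has discriminant −651 < 0 and is irreducible over ℤ.

(v + 8)(v − 4)(v − 9)(v² + 3v + 165)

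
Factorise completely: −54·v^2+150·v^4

Factor out 6·v^2, leaving 25·v^2−9, which is a difference of two squares.

6·v^2·(5·v+3)·(5·v−3)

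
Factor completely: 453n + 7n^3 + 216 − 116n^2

Among the possible rational roots, n = 8 is a root, so (n − 8) divides it; the quotient is 7n^2 − 60n − 27.
The remaining quadratic factors as (7n + 3)(n − 9).

(7n + 3)(n − 8)(n − 9)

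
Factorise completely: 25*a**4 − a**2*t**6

a**2*(5*a + t**3)*(5*a − t**3)

Every term has a factor of a**2; factoring it out leaves 25*a**2 − t**6.
Recognize a difference of squares with the parts 5*a and t**3.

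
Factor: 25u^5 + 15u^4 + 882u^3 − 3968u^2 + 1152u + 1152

Among the possible rational roots, u = −2/5 is a root, so (5u + 2) is a factor; dividing leaves 5u^4 + u^3 + 176u^2 − 864u + 576.
Then u = 4/5 is a root, so (5u − 4) divides it; the quotient is u^3 + u^2 + 36u − 144.
Next, u = 3 is a root, so (u − 3) divides it; the quotient is u^2 + 4u + 48.
The quadratic u^2 + 4u + 48 has discriminant −176 < 0 and is irreducible over ℤ.

(5u + 2)(5u − 4)(u − 3)(u^2 + 4u + 48)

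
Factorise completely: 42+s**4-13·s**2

(s**2-6)·(s**2-7)

Substitute u = s**2 to get a quadratic in u, then factor.
s**2-6 is irreducible over ℤ (6 is not a perfect square).
s**2-7 is irreducible over ℤ (7 is not a perfect square).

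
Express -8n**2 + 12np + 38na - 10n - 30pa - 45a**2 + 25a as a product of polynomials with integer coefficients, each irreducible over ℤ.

Group: -2n(4n - 6p - 9a + 5) + 5a(4n - 6p - 9a + 5); both groups contain (4n - 6p - 9a + 5).

-(2n - 5a)(4n - 6p - 9a + 5)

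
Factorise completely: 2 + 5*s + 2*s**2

(2*s + 1)*(s + 2)

Need a pair with product 2·2 = 4 and sum 5: that's 4 and 1.
Split the middle term: 2*s**2 + 4*s + s + 2 = 2*s*(s + 2) + (s + 2).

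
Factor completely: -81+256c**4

(4c+3)(4c-3)(16c**2+9)

Difference of squares twice: with A = 4c and B = 3, A⁴ − B⁴ = (A² − B²)(A² + B²), and A² − B² factors again.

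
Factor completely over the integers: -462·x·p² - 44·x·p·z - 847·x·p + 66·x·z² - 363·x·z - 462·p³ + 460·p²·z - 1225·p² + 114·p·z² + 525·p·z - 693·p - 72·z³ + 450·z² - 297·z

Group: 6·p·(-77·x·p - 33·x·z - 77·p² + 51·p·z - 63·p + 36·z² - 27·z) + (-2·z + 11)·(-77·x·p - 33·x·z - 77·p² + 51·p·z - 63·p + 36·z² - 27·z); both groups contain (-77·x·p - 33·x·z - 77·p² + 51·p·z - 63·p + 36·z² - 27·z), so (6·p - 2·z + 11) is a factor with cofactor -77·x·p - 33·x·z - 77·p² + 51·p·z - 63·p + 36·z² - 27·z.
The cofactor groups again: -77·x·p - 33·x·z - 77·p² + 51·p·z - 63·p + 36·z² - 27·z = -7·p·(11·x + 11·p - 12·z + 9) - 3·z·(11·x + 11·p - 12·z + 9); both groups contain (11·x + 11·p - 12·z + 9), giving -(7·p + 3·z)·(11·x + 11·p - 12·z + 9).

-(11·x + 11·p - 12·z + 9)·(6·p - 2·z + 11)·(7·p + 3·z)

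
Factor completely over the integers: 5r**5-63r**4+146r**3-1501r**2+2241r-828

(5r-3)(r-1)(r-12)(r**2+r+23)

Among the possible rational roots, r = 3/5 is a root, giving the factor (5r-3) and quotient r**4-12r**3+22r**2-287r+276.
Continuing, r = 12 is a root, giving the factor (r-12) and quotient r**3+22r-23.
Then r = 1 is a root, so (r-1) divides it; the quotient is r**2+r+23.
The quadratic r**2+r+23 has discriminant -91 < 0 and is irreducible over ℤ.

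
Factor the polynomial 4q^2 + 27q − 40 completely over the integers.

Need a pair with product 4·(−40) = −160 and sum 27: that's 32 and −5.
Split the middle term: 4q^2 + 32q − 5q − 40 = 4q(q + 8) − 5(q + 8).

(4q − 5)(q + 8)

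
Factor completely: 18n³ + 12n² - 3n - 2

Group as (18n³ - 3n) + (12n² - 2) = 3n(6n² - 1) + 2(6n² - 1).
Both groups share the factor (6n² - 1).

(3n + 2)(6n² - 1)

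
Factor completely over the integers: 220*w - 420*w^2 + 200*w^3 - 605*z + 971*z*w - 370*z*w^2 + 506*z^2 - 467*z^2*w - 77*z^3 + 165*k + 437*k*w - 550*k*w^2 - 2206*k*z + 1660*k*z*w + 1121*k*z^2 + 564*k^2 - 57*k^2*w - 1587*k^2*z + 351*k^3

Group: 9*k*(39*k^2 - 146*k*z + 37*k*w + 15*k + 11*z^2 + 51*z*w - 55*z - 20*w^2 + 20*w) + (-7*z - 10*w + 11)*(39*k^2 - 146*k*z + 37*k*w + 15*k + 11*z^2 + 51*z*w - 55*z - 20*w^2 + 20*w); both groups contain (39*k^2 - 146*k*z + 37*k*w + 15*k + 11*z^2 + 51*z*w - 55*z - 20*w^2 + 20*w), so (9*k - 7*z - 10*w + 11) is a factor with cofactor 39*k^2 - 146*k*z + 37*k*w + 15*k + 11*z^2 + 51*z*w - 55*z - 20*w^2 + 20*w.
The cofactor groups again: 39*k^2 - 146*k*z + 37*k*w + 15*k + 11*z^2 + 51*z*w - 55*z - 20*w^2 + 20*w = 3*k*(13*k - z - 5*w + 5) + (-11*z + 4*w)*(13*k - z - 5*w + 5); both groups contain (13*k - z - 5*w + 5), giving (3*k - 11*z + 4*w)*(13*k - z - 5*w + 5).

(13*k - z - 5*w + 5)*(3*k - 11*z + 4*w)*(9*k - 7*z - 10*w + 11)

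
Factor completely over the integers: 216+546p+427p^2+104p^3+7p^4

Among the possible rational roots, p = −6/7 is a root, so (7p+6) divides it; the quotient is p^3+14p^2+49p+36.
Next, p = −4 is a root, so (p+4) is a factor; dividing leaves p^2+10p+9.
The remaining quadratic factors as (p+1)(p+9).

(7p+6)(p+1)(p+4)(p+9)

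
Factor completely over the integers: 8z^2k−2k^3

Pull out the common factor 2k; 4z^2−k^2 is a difference of squares.

2k(2z−k)(2z+k)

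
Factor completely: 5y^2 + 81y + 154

Need a pair with product 5·154 = 770 and sum 81: that's 70 and 11.
Split the middle term: 5y^2 + 70y + 11y + 154 = 5y(y + 14) + 11(y + 14).

(5y + 11)(y + 14)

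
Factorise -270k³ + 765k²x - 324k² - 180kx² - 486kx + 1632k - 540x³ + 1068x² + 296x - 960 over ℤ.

Group: 15k(-18k² + 63kx - 36k - 54x² + 42x + 80) + (10x - 12)(-18k² + 63kx - 36k - 54x² + 42x + 80); both groups contain (-18k² + 63kx - 36k - 54x² + 42x + 80), so (15k + 10x - 12) is a factor with cofactor -18k² + 63kx - 36k - 54x² + 42x + 80.
The cofactor groups again: -18k² + 63kx - 36k - 54x² + 42x + 80 = -3k(6k - 9x - 8) + (6x - 10)(6k - 9x - 8); both groups contain (6k - 9x - 8), giving -(3k - 6x + 10)(6k - 9x - 8).

-(15k + 10x - 12)(3k - 6x + 10)(6k - 9x - 8)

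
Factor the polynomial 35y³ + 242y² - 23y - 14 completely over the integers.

(5y + 1)(7y - 2)(y + 7)

Trying the rational-root candidates, y = -7 is a root, so (y + 7) is a factor; dividing leaves 35y² - 3y - 2.
The remaining quadratic factors as (5y + 1)(7y - 2).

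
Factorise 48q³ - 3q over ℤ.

Every term has a factor of 3q. Then 16q² - 1 = (4q)² − (1)².

3q(4q + 1)(4q - 1)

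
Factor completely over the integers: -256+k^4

(k+4)(k-4)(k^2+16)

Write as (k^2)² − (16)², then factor k^2-16 once more.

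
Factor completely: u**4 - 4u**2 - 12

(u**2 + 2)(u**2 - 6)

Substitute w = u**2 to get a quadratic in w, then factor.
u**2 + 2 is irreducible over ℤ (always positive, so no real roots).
u**2 - 6 is irreducible over ℤ (6 is not a perfect square).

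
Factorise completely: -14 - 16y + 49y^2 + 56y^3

(8y + 7)(7y^2 - 2)

Group as (56y^3 - 16y) + (49y^2 - 14) = 8y(7y^2 - 2) + 7(7y^2 - 2).
Both groups share the factor (7y^2 - 2).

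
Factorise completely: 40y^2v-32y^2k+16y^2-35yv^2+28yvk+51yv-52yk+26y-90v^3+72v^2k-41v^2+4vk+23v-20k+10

Group: 5v(8y^2-7yv+13y-18v^2-v+5) + (-4k+2)(8y^2-7yv+13y-18v^2-v+5); both groups contain (8y^2-7yv+13y-18v^2-v+5), so (5v-4k+2) is a factor with cofactor 8y^2-7yv+13y-18v^2-v+5.
The cofactor groups again: 8y^2-7yv+13y-18v^2-v+5 = 8y(y-2v+1) + (9v+5)(y-2v+1); both groups contain (y-2v+1), giving (8y+9v+5)(y-2v+1).

(y-2v+1)(5v-4k+2)(8y+9v+5)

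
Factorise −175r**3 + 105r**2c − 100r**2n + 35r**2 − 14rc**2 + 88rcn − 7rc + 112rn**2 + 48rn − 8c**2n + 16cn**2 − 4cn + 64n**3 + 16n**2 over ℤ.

Group: 5r(−35r**2 + 14rc + 8rn + 7r + 8cn + 16n**2 + 4n) + (−c + 4n)(−35r**2 + 14rc + 8rn + 7r + 8cn + 16n**2 + 4n); both groups contain (−35r**2 + 14rc + 8rn + 7r + 8cn + 16n**2 + 4n), so (5r − c + 4n) is a factor with cofactor −35r**2 + 14rc + 8rn + 7r + 8cn + 16n**2 + 4n.
The cofactor groups again: −35r**2 + 14rc + 8rn + 7r + 8cn + 16n**2 + 4n = −5r(7r + 4n) + (2c + 4n + 1)(7r + 4n); both groups contain (7r + 4n), giving −(5r − 2c − 4n − 1)(7r + 4n).

−(5r − 2c − 4n − 1)(5r − c + 4n)(7r + 4n)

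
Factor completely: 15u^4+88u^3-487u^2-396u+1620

(3u-10)(5u-9)(u+2)(u+9)

Among the possible rational roots, u = -9 is a root, so (u+9) is a factor; dividing leaves 15u^3-47u^2-64u+180.
Next, u = 9/5 is a root, giving the factor (5u-9) and quotient 3u^2-4u-20.
The remaining quadratic factors as (3u-10)(u+2).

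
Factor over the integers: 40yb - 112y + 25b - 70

(5b - 14)(8y + 5)

Group as (40yb - 112y) + (25b - 70) = 8y(5b - 14) + 5(5b - 14).
Both groups share the factor (5b - 14).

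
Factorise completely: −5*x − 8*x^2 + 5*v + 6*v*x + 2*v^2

(2*v + 8*x + 5)*(v − x)

Group: 2*v*(v − x) + (8*x + 5)*(v − x); both groups contain (v − x).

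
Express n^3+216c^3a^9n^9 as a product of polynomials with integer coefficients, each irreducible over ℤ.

Factor out n^3 first: what remains is 216c^3a^9n^6+1.
Recognize a sum of cubes with the parts 6ca^3n^2 and 1.

n^3(6ca^3n^2+1)(36c^2a^6n^4−6ca^3n^2+1)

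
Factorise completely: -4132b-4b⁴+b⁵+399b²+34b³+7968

(b+8)(b-3)(b-4)(b²-5b+83)

By the rational root theorem, b = 3 is a root, giving the factor (b-3) and quotient b⁴-b³+31b²+492b-2656.
Continuing, b = -8 is a root, so (b+8) is a factor; dividing leaves b³-9b²+103b-332.
Then b = 4 is a root, so (b-4) divides it; the quotient is b²-5b+83.
The quadratic b²-5b+83 has discriminant -307 < 0 and is irreducible over ℤ.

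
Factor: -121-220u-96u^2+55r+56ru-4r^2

-(4r-8u-11)(r-12u-11)

Group: -r(4r-8u-11) + (12u+11)(4r-8u-11); both groups contain (4r-8u-11).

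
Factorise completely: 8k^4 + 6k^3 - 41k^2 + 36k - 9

Among the possible rational roots, k = 1 is a root, giving the factor (k - 1) and quotient 8k^3 + 14k^2 - 27k + 9.
Next, k = 1/2 is a root, giving the factor (2k - 1) and quotient 4k^2 + 9k - 9.
The remaining quadratic factors as (4k - 3)(k + 3).

(2k - 1)(4k - 3)(k + 3)(k - 1)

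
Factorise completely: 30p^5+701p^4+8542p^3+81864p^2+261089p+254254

Trying the rational-root candidates, p = −13/6 is a root, giving the factor (6p+13) and quotient 5p^4+106p^3+1194p^2+11057p+19558.
Continuing, p = −11/5 is a root, giving the factor (5p+11) and quotient p^3+19p^2+197p+1778.
Next, p = −14 is a root, so (p+14) divides it; the quotient is p^2+5p+127.
The quadratic p^2+5p+127 has discriminant −483 < 0 and is irreducible over ℤ.

(5p+11)(6p+13)(p+14)(p^2+5p+127)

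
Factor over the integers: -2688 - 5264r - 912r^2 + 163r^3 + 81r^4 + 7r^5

(7r + 4)(r + 8)(r - 4)(r^2 + 7r + 21)

Testing divisors of the constant over divisors of the leading coefficient, r = 4 is a root, giving the factor (r - 4) and quotient 7r^4 + 109r^3 + 599r^2 + 1484r + 672.
Then r = -4/7 is a root, so (7r + 4) divides it; the quotient is r^3 + 15r^2 + 77r + 168.
Next, r = -8 is a root, giving the factor (r + 8) and quotient r^2 + 7r + 21.
The quadratic r^2 + 7r + 21 has discriminant -35 < 0 and is irreducible over ℤ.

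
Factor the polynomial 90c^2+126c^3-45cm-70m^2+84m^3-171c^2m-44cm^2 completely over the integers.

Group: 7c(18c^2-9cm-14m^2) + (-6m+5)(18c^2-9cm-14m^2); both groups contain (18c^2-9cm-14m^2), so (7c-6m+5) is a factor with cofactor 18c^2-9cm-14m^2.
The cofactor groups again: 18c^2-9cm-14m^2 = 6c(3c+2m) - 7m(3c+2m); both groups contain (3c+2m), giving (6c-7m)(3c+2m).

(3c+2m)(6c-7m)(7c-6m+5)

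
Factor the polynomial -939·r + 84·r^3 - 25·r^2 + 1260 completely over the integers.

By the rational root theorem, r = 7/3 is a root, so (3·r - 7) is a factor; dividing leaves 28·r^2 + 57·r - 180.
The remaining quadratic factors as (7·r - 12)(4·r + 15).

(3·r - 7)·(4·r + 15)·(7·r - 12)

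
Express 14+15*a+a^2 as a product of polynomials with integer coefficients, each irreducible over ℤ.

Two integers with product 14 and sum 15 are 1 and 14.

(a+1)*(a+14)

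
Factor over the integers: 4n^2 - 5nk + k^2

Group: n(4n - k) - k(4n - k); both groups contain (4n - k).

(4n - k)(n - k)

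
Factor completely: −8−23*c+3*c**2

Need a pair with product 3·(−8) = −24 and sum −23: that's −24 and 1.
Split the middle term: 3*c**2−24*c + c−8 = 3*c*(c−8) + (c−8).

(3*c+1)*(c−8)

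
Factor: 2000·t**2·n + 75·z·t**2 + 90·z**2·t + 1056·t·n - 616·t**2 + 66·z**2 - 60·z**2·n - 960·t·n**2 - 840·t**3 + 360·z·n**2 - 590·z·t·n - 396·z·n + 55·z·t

Group: 2·z·(45·z·t - 30·z·n + 33·z - 120·t**2 + 80·t·n - 88·t) + (7·t - 12·n)·(45·z·t - 30·z·n + 33·z - 120·t**2 + 80·t·n - 88·t); both groups contain (45·z·t - 30·z·n + 33·z - 120·t**2 + 80·t·n - 88·t), so (2·z + 7·t - 12·n) is a factor with cofactor 45·z·t - 30·z·n + 33·z - 120·t**2 + 80·t·n - 88·t.
The cofactor groups again: 45·z·t - 30·z·n + 33·z - 120·t**2 + 80·t·n - 88·t = 15·t·(3·z - 8·t) + (-10·n + 11)·(3·z - 8·t); both groups contain (3·z - 8·t), giving (15·t - 10·n + 11)·(3·z - 8·t).

(15·t - 10·n + 11)·(2·z + 7·t - 12·n)·(3·z - 8·t)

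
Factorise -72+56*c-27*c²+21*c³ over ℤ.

Group as (21*c³+56*c) + (-27*c²-72) = 7*c*(3*c²+8) - 9*(3*c²+8).
Both groups share the factor (3*c²+8).

(7*c-9)*(3*c²+8)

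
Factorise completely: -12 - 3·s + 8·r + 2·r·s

Group as (2·r·s + 8·r) + (-3·s - 12) = 2·r·(s + 4) - 3·(s + 4).
Both groups share the factor (s + 4).

(2·r - 3)·(s + 4)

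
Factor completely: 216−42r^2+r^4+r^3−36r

By the rational root theorem, r = −3 is a root, giving the factor (r+3) and quotient r^3−2r^2−36r+72.
Next, r = −6 is a root, so (r+6) is a factor; dividing leaves r^2−8r+12.
The remaining quadratic factors as (r−6)(r−2).

(r+3)(r+6)(r−2)(r−6)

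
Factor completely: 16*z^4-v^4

Difference of squares twice: with A = 2*z and B = v, A⁴ − B⁴ = (A² − B²)(A² + B²), and A² − B² factors again.

(2*z-v)*(2*z+v)*(4*z^2+v^2)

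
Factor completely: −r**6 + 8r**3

−r**3(r − 2)(r**2 + 2r + 4)

Factor out r**3 first: what remains is −r**3 + 8.
Recognize a difference of cubes with the parts 2 and r.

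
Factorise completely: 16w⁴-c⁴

(2w-c)(2w+c)(4w²+c²)

Difference of squares twice: with A = 2w and B = c, A⁴ − B⁴ = (A² − B²)(A² + B²), and A² − B² factors again.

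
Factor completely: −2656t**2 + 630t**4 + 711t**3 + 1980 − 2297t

By the rational root theorem, t = −5/3 is a root, so (3t + 5) divides it; the quotient is 210t**3 − 113t**2 − 697t + 396.
Then t = 9/5 is a root, giving the factor (5t − 9) and quotient 42t**2 + 53t − 44.
The remaining quadratic factors as (7t − 4)(6t + 11).

(3t + 5)(5t − 9)(6t + 11)(7t − 4)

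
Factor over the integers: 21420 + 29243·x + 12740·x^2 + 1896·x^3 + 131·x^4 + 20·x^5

Testing divisors of the constant over divisors of the leading coefficient, x = −7/4 is a root, giving the factor (4·x + 7) and quotient 5·x^4 + 24·x^3 + 432·x^2 + 2429·x + 3060.
Continuing, x = −4 is a root, giving the factor (x + 4) and quotient 5·x^3 + 4·x^2 + 416·x + 765.
Then x = −9/5 is a root, giving the factor (5·x + 9) and quotient x^2 − x + 85.
The quadratic x^2 − x + 85 has discriminant −339 < 0 and is irreducible over ℤ.

(4·x + 7)·(5·x + 9)·(x + 4)·(x^2 − x + 85)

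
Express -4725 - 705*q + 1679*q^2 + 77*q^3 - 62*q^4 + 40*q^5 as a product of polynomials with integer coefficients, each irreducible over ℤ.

Among the possible rational roots, q = 9/5 is a root, so (5*q - 9) divides it; the quotient is 8*q^4 + 2*q^3 + 19*q^2 + 370*q + 525.
Then q = -7/4 is a root, so (4*q + 7) divides it; the quotient is 2*q^3 - 3*q^2 + 10*q + 75.
Continuing, q = -5/2 is a root, so (2*q + 5) is a factor; dividing leaves q^2 - 4*q + 15.
The quadratic q^2 - 4*q + 15 has discriminant -44 < 0 and is irreducible over ℤ.

(2*q + 5)*(4*q + 7)*(5*q - 9)*(q^2 - 4*q + 15)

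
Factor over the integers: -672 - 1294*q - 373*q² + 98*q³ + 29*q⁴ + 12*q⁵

(3*q + 2)*(4*q + 7)*(q - 3)*(q² + 3*q + 16)

Among the possible rational roots, q = 3 is a root, giving the factor (q - 3) and quotient 12*q⁴ + 65*q³ + 293*q² + 506*q + 224.
Continuing, q = -7/4 is a root, so (4*q + 7) divides it; the quotient is 3*q³ + 11*q² + 54*q + 32.
Then q = -2/3 is a root, so (3*q + 2) is a factor; dividing leaves q² + 3*q + 16.
The quadratic q² + 3*q + 16 has discriminant -55 < 0 and is irreducible over ℤ.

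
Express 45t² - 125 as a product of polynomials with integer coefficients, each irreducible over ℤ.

5(3t + 5)(3t - 5)

Every term has a factor of 5. Then 9t² - 25 = (3t)² − (5)².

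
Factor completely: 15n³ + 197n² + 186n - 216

(3n - 2)(5n + 9)(n + 12)

By the rational root theorem, n = -12 is a root, so (n + 12) is a factor; dividing leaves 15n² + 17n - 18.
The remaining quadratic factors as (5n + 9)(3n - 2).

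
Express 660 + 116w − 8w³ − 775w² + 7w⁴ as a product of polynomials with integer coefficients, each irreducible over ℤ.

(7w + 6)(w + 10)(w − 1)(w − 11)

Testing divisors of the constant over divisors of the leading coefficient, w = −6/7 is a root, giving the factor (7w + 6) and quotient w³ − 2w² − 109w + 110.
Then w = 11 is a root, so (w − 11) is a factor; dividing leaves w² + 9w − 10.
The remaining quadratic factors as (w − 1)(w + 10).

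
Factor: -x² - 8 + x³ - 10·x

(x + 1)·(x + 2)·(x - 4)

By the rational root theorem, x = 4 is a root, so (x - 4) divides it; the quotient is x² + 3·x + 2.
The remaining quadratic factors as (x + 1)(x + 2).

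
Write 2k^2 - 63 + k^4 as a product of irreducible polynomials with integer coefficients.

Substitute u = k^2 to get a quadratic in u, then factor.
k^2 + 9 is irreducible over ℤ (sum of squares).
k^2 - 7 is irreducible over ℤ (7 is not a perfect square).

(k^2 + 9)(k^2 - 7)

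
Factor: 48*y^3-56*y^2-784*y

8*y*(2*y+7)*(3*y-14)

Pull out the common factor 8*y, then factor the remaining trinomial.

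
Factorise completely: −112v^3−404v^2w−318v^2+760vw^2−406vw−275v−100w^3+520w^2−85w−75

−(2v+10w+3)(7v−w+5)(8v−10w+5)

Group: 8v(−14v^2−68vw−31v+10w^2−47w−15) + (−10w+5)(−14v^2−68vw−31v+10w^2−47w−15); both groups contain (−14v^2−68vw−31v+10w^2−47w−15), so (8v−10w+5) is a factor with cofactor −14v^2−68vw−31v+10w^2−47w−15.
The cofactor groups again: −14v^2−68vw−31v+10w^2−47w−15 = −2v(7v−w+5) + (−10w−3)(7v−w+5); both groups contain (7v−w+5), giving −(2v+10w+3)(7v−w+5).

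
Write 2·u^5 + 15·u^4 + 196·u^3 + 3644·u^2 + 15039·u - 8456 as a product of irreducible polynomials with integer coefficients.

By the rational root theorem, u = 1/2 is a root, so (2·u - 1) is a factor; dividing leaves u^4 + 8·u^3 + 102·u^2 + 1873·u + 8456.
Next, u = -7 is a root, giving the factor (u + 7) and quotient u^3 + u^2 + 95·u + 1208.
Next, u = -8 is a root, so (u + 8) is a factor; dividing leaves u^2 - 7·u + 151.
The quadratic u^2 - 7·u + 151 has discriminant -555 < 0 and is irreducible over ℤ.

(2·u - 1)·(u + 7)·(u + 8)·(u^2 - 7·u + 151)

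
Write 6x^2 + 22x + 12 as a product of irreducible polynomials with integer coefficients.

2(3x + 2)(x + 3)

Pull out the common factor 2, then factor the remaining trinomial.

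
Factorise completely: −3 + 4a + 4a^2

Need a pair with product 4·(−3) = −12 and sum 4: that's 6 and −2.
Split the middle term: 4a^2 + 6a − 2a − 3 = 2a(2a + 3) − (2a + 3).

(2a + 3)(2a − 1)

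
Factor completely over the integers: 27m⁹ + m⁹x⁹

Pull out the common factor m⁹, leaving x⁹ + 27.
Recognize a sum of cubes with the parts x³ and 3.

m⁹(x³ + 3)(x⁶ - 3x³ + 9)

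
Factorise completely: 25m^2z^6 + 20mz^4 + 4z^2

Every term has a factor of z^2; factoring it out leaves 25m^2z^4 + 20mz^2 + 4.
Recognize a perfect-square trinomial with the parts 2 and 5mz^2.

z^2(5mz^2 + 2)^2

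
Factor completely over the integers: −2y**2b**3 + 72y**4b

2by**2(6y − b)(6y + b)

Factor out 2y**2b, leaving 36y**2 − b**2, which is a difference of two squares.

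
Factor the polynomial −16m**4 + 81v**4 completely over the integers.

(3v − 2m)(3v + 2m)(9v**2 + 4m**2)

Write as (9v**2)² − (4m**2)², then factor 9v**2 − 4m**2 once more.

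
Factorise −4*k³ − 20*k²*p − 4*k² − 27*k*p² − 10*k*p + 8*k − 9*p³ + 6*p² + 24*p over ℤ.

−(2*k + 3*p + 4)*(2*k + p − 2)*(k + 3*p)

Group: k*(−4*k² − 8*k*p − 4*k − 3*p² + 2*p + 8) + 3*p*(−4*k² − 8*k*p − 4*k − 3*p² + 2*p + 8); both groups contain (−4*k² − 8*k*p − 4*k − 3*p² + 2*p + 8), so (k + 3*p) is a factor with cofactor −4*k² − 8*k*p − 4*k − 3*p² + 2*p + 8.
The cofactor groups again: −4*k² − 8*k*p − 4*k − 3*p² + 2*p + 8 = −2*k*(2*k + p − 2) + (−3*p − 4)*(2*k + p − 2); both groups contain (2*k + p − 2), giving −(2*k + 3*p + 4)*(2*k + p − 2).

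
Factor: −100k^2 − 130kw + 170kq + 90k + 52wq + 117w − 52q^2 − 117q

Group: −10k(10k − 4q − 9) + (−13w + 13q)(10k − 4q − 9); both groups contain (10k − 4q − 9).

−(10k + 13w − 13q)(10k − 4q − 9)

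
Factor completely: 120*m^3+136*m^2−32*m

Pull out the common factor 8*m, then factor the remaining trinomial.

8*m*(3*m+4)*(5*m−1)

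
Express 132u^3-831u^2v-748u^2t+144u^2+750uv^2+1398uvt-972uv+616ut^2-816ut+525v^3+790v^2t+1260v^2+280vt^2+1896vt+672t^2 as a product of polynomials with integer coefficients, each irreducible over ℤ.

(3u-15v-14t)(4u-7v-4t)(11u+5v+12)

Group: 4u(33u^2-150uv-154ut+36u-75v^2-70vt-180v-168t) + (-7v-4t)(33u^2-150uv-154ut+36u-75v^2-70vt-180v-168t); both groups contain (33u^2-150uv-154ut+36u-75v^2-70vt-180v-168t), so (4u-7v-4t) is a factor with cofactor 33u^2-150uv-154ut+36u-75v^2-70vt-180v-168t.
The cofactor groups again: 33u^2-150uv-154ut+36u-75v^2-70vt-180v-168t = 3u(11u+5v+12) + (-15v-14t)(11u+5v+12); both groups contain (11u+5v+12), giving (3u-15v-14t)(11u+5v+12).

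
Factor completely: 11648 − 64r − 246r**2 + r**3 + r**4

(r + 14)(r + 8)(r − 13)(r − 8)

By the rational root theorem, r = 8 is a root, giving the factor (r − 8) and quotient r**3 + 9r**2 − 174r − 1456.
Next, r = 13 is a root, so (r − 13) is a factor; dividing leaves r**2 + 22r + 112.
The remaining quadratic factors as (r + 14)(r + 8).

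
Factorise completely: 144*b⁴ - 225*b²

Every term has a factor of 9*b². Then 16*b² - 25 = (4*b)² − (5)².

9*b²*(4*b + 5)*(4*b - 5)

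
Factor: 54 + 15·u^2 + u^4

(u^2 + 6)·(u^2 + 9)

Substitute w = u^2 to get a quadratic in w, then factor.
u^2 + 6 is irreducible over ℤ (always positive, so no real roots).
u^2 + 9 is irreducible over ℤ (sum of squares).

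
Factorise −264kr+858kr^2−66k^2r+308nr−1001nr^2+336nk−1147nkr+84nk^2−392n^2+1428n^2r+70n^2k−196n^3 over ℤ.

Group: 2n(−98n^2+84nk+77nr−66kr) + (k−13r+4)(−98n^2+84nk+77nr−66kr); both groups contain (−98n^2+84nk+77nr−66kr), so (2n+k−13r+4) is a factor with cofactor −98n^2+84nk+77nr−66kr.
The cofactor groups again: −98n^2+84nk+77nr−66kr = −14n(7n−6k) + 11r(7n−6k); both groups contain (7n−6k), giving −(14n−11r)(7n−6k).

−(7n−6k)(14n−11r)(2n+k−13r+4)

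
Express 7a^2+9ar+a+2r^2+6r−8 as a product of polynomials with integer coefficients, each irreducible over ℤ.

(7a+2r+8)(a+r−1)

Group: 7a(a+r−1) + (2r+8)(a+r−1); both groups contain (a+r−1).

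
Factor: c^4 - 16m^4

(c)⁴ − (2m)⁴ = ((c)² − (2m)²)((c)² + (2m)²); the first factor splits again, the second (c^2 + 4m^2) is irreducible.

(c + 2m)(c - 2m)(c^2 + 4m^2)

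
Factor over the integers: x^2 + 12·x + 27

Two integers with product 27 and sum 12 are 3 and 9.

(x + 3)·(x + 9)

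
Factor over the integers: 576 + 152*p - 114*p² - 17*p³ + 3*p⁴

(3*p - 8)*(p + 2)*(p + 4)*(p - 9)

By the rational root theorem, p = 9 is a root, giving the factor (p - 9) and quotient 3*p³ + 10*p² - 24*p - 64.
Then p = -4 is a root, giving the factor (p + 4) and quotient 3*p² - 2*p - 16.
The remaining quadratic factors as (p + 2)(3*p - 8).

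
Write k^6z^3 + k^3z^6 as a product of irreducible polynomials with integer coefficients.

k^3z^3(k + z)(k^2 − kz + z^2)

Factor out k^3z^3 first: what remains is k^3 + z^3.
Recognize a sum of cubes with the parts z and k.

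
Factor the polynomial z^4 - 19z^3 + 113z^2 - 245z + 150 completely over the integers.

(z - 1)(z - 10)(z - 3)(z - 5)

Trying the rational-root candidates, z = 3 is a root, so (z - 3) divides it; the quotient is z^3 - 16z^2 + 65z - 50.
Continuing, z = 10 is a root, so (z - 10) is a factor; dividing leaves z^2 - 6z + 5.
The remaining quadratic factors as (z - 5)(z - 1).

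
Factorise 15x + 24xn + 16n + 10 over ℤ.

(3x + 2)(8n + 5)

Group as (24xn + 15x) + (16n + 10) = 3x(8n + 5) + 2(8n + 5).
Both groups share the factor (8n + 5).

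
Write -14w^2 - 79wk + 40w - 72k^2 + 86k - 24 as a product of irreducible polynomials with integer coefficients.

-(7w + 8k - 6)(2w + 9k - 4)

Group: -7w(2w + 9k - 4) + (-8k + 6)(2w + 9k - 4); both groups contain (2w + 9k - 4).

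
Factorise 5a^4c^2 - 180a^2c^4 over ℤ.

5a^2c^2(a + 6c)(a - 6c)

Factor out 5a^2c^2, leaving a^2 - 36c^2, which is a difference of two squares.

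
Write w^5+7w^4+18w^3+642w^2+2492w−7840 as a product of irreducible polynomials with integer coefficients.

Testing divisors of the constant over divisors of the leading coefficient, w = 2 is a root, so (w−2) is a factor; dividing leaves w^4+9w^3+36w^2+714w+3920.
Next, w = −8 is a root, so (w+8) is a factor; dividing leaves w^3+w^2+28w+490.
Next, w = −7 is a root, so (w+7) is a factor; dividing leaves w^2−6w+70.
The quadratic w^2−6w+70 has discriminant −244 < 0 and is irreducible over ℤ.

(w+7)(w+8)(w−2)(w^2−6w+70)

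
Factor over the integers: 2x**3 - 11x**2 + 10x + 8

Trying the rational-root candidates, x = -1/2 is a root, giving the factor (2x + 1) and quotient x**2 - 6x + 8.
The remaining quadratic factors as (x - 2)(x - 4).

(2x + 1)(x - 2)(x - 4)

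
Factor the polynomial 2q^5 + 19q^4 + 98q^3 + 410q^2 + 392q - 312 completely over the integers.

(2q - 1)(q + 2)(q + 6)(q^2 + 2q + 26)

Testing divisors of the constant over divisors of the leading coefficient, q = 1/2 is a root, so (2q - 1) is a factor; dividing leaves q^4 + 10q^3 + 54q^2 + 232q + 312.
Then q = -2 is a root, so (q + 2) divides it; the quotient is q^3 + 8q^2 + 38q + 156.
Next, q = -6 is a root, so (q + 6) divides it; the quotient is q^2 + 2q + 26.
The quadratic q^2 + 2q + 26 has discriminant -100 < 0 and is irreducible over ℤ.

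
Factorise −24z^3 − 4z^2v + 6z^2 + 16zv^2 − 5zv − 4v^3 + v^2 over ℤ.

Group: 2z(−12z^2 − 8zv + 3z + 4v^2 − v) − v(−12z^2 − 8zv + 3z + 4v^2 − v); both groups contain (−12z^2 − 8zv + 3z + 4v^2 − v), so (2z − v) is a factor with cofactor −12z^2 − 8zv + 3z + 4v^2 − v.
The cofactor groups again: −12z^2 − 8zv + 3z + 4v^2 − v = −4z(3z − v) + (−4v + 1)(3z − v); both groups contain (3z − v), giving −(4z + 4v − 1)(3z − v).

−(2z − v)(3z − v)(4z + 4v − 1)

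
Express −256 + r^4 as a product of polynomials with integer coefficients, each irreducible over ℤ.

(r + 4)*(r − 4)*(r^2 + 16)

(r)⁴ − (4)⁴ = ((r)² − (4)²)((r)² + (4)²); the first factor splits again, the second (r^2 + 16) is irreducible.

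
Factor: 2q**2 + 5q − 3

(2q − 1)(q + 3)

Need a pair with product 2·(−3) = −6 and sum 5: that's −1 and 6.
Split the middle term: 2q**2 − q + 6q − 3 = q(2q − 1) + 3(2q − 1).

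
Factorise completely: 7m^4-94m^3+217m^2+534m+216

Among the possible rational roots, m = -1 is a root, so (m+1) is a factor; dividing leaves 7m^3-101m^2+318m+216.
Continuing, m = 9 is a root, giving the factor (m-9) and quotient 7m^2-38m-24.
The remaining quadratic factors as (7m+4)(m-6).

(7m+4)(m+1)(m-6)(m-9)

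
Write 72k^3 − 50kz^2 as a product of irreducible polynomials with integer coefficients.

Pull out the common factor 2k; 36k^2 − 25z^2 is a difference of squares.

2k(6k + 5z)(6k − 5z)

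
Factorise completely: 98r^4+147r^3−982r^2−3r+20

(2r−5)(7r+1)(7r−1)(r+4)

Among the possible rational roots, r = 1/7 is a root, giving the factor (7r−1) and quotient 14r^3+23r^2−137r−20.
Then r = −1/7 is a root, so (7r+1) is a factor; dividing leaves 2r^2+3r−20.
The remaining quadratic factors as (2r−5)(r+4).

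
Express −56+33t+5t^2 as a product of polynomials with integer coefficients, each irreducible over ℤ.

Need a pair with product 5·(−56) = −280 and sum 33: that's 40 and −7.
Split the middle term: 5t^2+40t − 7t−56 = 5t(t+8) − 7(t+8).

(5t−7)(t+8)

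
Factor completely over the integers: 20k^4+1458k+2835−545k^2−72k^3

Among the possible rational roots, k = 9/2 is a root, so (2k−9) is a factor; dividing leaves 10k^3+9k^2−232k−315.
Then k = −7/5 is a root, giving the factor (5k+7) and quotient 2k^2−k−45.
The remaining quadratic factors as (2k+9)(k−5).

(2k+9)(2k−9)(5k+7)(k−5)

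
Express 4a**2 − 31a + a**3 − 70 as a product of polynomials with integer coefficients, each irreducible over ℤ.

Among the possible rational roots, a = −2 is a root, giving the factor (a + 2) and quotient a**2 + 2a − 35.
The remaining quadratic factors as (a − 5)(a + 7).

(a + 2)(a + 7)(a − 5)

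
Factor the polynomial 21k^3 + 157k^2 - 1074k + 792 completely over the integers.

(3k - 11)(7k - 6)(k + 12)

By the rational root theorem, k = -12 is a root, so (k + 12) is a factor; dividing leaves 21k^2 - 95k + 66.
The remaining quadratic factors as (7k - 6)(3k - 11).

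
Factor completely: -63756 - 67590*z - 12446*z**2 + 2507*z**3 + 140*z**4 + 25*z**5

(5*z + 11)*(5*z + 7)*(z - 6)*(z**2 + 8*z + 138)

Among the possible rational roots, z = 6 is a root, giving the factor (z - 6) and quotient 25*z**4 + 290*z**3 + 4247*z**2 + 13036*z + 10626.
Continuing, z = -7/5 is a root, so (5*z + 7) divides it; the quotient is 5*z**3 + 51*z**2 + 778*z + 1518.
Then z = -11/5 is a root, giving the factor (5*z + 11) and quotient z**2 + 8*z + 138.
The quadratic z**2 + 8*z + 138 has discriminant -488 < 0 and is irreducible over ℤ.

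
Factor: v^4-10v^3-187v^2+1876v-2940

Testing divisors of the constant over divisors of the leading coefficient, v = -14 is a root, so (v+14) is a factor; dividing leaves v^3-24v^2+149v-210.
Then v = 2 is a root, giving the factor (v-2) and quotient v^2-22v+105.
The remaining quadratic factors as (v-7)(v-15).

(v+14)(v-15)(v-2)(v-7)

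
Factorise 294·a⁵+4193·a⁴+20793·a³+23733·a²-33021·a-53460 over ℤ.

(6·a+11)·(7·a+12)·(7·a-9)·(a²+12·a+45)

By the rational root theorem, a = 9/7 is a root, so (7·a-9) is a factor; dividing leaves 42·a⁴+653·a³+3810·a²+8289·a+5940.
Then a = -12/7 is a root, so (7·a+12) is a factor; dividing leaves 6·a³+83·a²+402·a+495.
Continuing, a = -11/6 is a root, so (6·a+11) divides it; the quotient is a²+12·a+45.
The quadratic a²+12·a+45 has discriminant -36 < 0 and is irreducible over ℤ.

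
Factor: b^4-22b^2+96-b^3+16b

(b+2)(b+4)(b-3)(b-4)

Testing divisors of the constant over divisors of the leading coefficient, b = 4 is a root, so (b-4) divides it; the quotient is b^3+3b^2-10b-24.
Continuing, b = -4 is a root, giving the factor (b+4) and quotient b^2-b-6.
The remaining quadratic factors as (b+2)(b-3).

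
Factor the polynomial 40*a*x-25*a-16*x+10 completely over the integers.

(5*a-2)*(8*x-5)

Group as (40*a*x-25*a) + (-16*x+10) = 5*a*(8*x-5) - 2*(8*x-5).
Both groups share the factor (8*x-5).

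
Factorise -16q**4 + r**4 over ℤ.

(r - 2q)(r + 2q)(r**2 + 4q**2)

(r)⁴ − (2q)⁴ = ((r)² − (2q)²)((r)² + (2q)²); the first factor splits again, the second (r**2 + 4q**2) is irreducible.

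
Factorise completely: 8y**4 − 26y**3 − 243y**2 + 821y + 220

(2y + 11)(4y + 1)(y − 4)(y − 5)

Trying the rational-root candidates, y = 4 is a root, giving the factor (y − 4) and quotient 8y**3 + 6y**2 − 219y − 55.
Then y = −11/2 is a root, so (2y + 11) divides it; the quotient is 4y**2 − 19y − 5.
The remaining quadratic factors as (4y + 1)(y − 5).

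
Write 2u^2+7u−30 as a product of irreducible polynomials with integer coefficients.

Need a pair with product 2·(−30) = −60 and sum 7: that's −5 and 12.
Split the middle term: 2u^2−5u + 12u−30 = u(2u−5) + 6(2u−5).

(2u−5)(u+6)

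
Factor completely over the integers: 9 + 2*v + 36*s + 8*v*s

Group as (8*v*s + 2*v) + (36*s + 9) = 2*v*(4*s + 1) + 9*(4*s + 1).
Both groups share the factor (4*s + 1).

(2*v + 9)*(4*s + 1)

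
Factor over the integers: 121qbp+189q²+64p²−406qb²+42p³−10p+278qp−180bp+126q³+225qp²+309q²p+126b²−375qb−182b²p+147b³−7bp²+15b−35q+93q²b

Group: 3q(42q²−67qb+61qp−7q+21b²−35bp+3b+14p²−2p) + (7b+3p+5)(42q²−67qb+61qp−7q+21b²−35bp+3b+14p²−2p); both groups contain (42q²−67qb+61qp−7q+21b²−35bp+3b+14p²−2p), so (3q+7b+3p+5) is a factor with cofactor 42q²−67qb+61qp−7q+21b²−35bp+3b+14p²−2p.
The cofactor groups again: 42q²−67qb+61qp−7q+21b²−35bp+3b+14p²−2p = 6q(7q−3b+2p) + (−7b+7p−1)(7q−3b+2p); both groups contain (7q−3b+2p), giving (6q−7b+7p−1)(7q−3b+2p).

(7q−3b+2p)(6q−7b+7p−1)(3q+7b+3p+5)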